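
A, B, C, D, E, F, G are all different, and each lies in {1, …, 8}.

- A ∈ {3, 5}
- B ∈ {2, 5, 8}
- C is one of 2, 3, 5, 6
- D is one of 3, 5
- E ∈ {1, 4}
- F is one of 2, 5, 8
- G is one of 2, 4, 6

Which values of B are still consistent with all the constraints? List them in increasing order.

2, 8

Among the 7 variables, 1 fits only E (and all 7 values in {1, 2, 3, 4, 5, 6, 8} must be used), so E = 1.
The 6 still-open variables together cover exactly {2, 3, 4, 5, 6, 8} — 6 values for 6 variables — and 4 appears only in G's list, so G = 4.
The 5 still-open variables draw from only 5 values {2, 3, 5, 6, 8}, so each is used; only C can be 6, hence C = 6.
The 2 variables A and D are confined to {3, 5}, which locks those values in; drop them from B, F.
No further eliminations apply; B can still be any of 2, 8.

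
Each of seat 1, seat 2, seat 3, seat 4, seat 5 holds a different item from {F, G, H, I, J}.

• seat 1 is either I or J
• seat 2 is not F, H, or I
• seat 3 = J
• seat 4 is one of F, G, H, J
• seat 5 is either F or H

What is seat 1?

I

seat 3's domain is down to {J}, so seat 3 = J. So seat 1, seat 2, seat 4 can't be J.
So seat 1 = I.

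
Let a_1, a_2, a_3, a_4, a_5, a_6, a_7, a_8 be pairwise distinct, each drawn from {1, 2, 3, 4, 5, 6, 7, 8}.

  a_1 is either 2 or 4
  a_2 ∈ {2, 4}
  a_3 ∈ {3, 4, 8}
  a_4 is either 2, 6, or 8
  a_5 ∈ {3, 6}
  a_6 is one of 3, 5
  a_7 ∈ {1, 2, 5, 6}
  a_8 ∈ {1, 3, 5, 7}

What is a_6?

The 8 variables together cover exactly {1, 2, 3, 4, 5, 6, 7, 8} — 8 values for 8 variables — and 7 appears only in a_8's list, so a_8 = 7.
The 7 still-open variables draw from only 7 values {1, 2, 3, 4, 5, 6, 8}, so each is used; only a_7 can be 1, hence a_7 = 1.
The 6 still-open variables draw from only 6 values {2, 3, 4, 5, 6, 8}, so each is used; only a_6 can be 5, hence a_6 = 5.

5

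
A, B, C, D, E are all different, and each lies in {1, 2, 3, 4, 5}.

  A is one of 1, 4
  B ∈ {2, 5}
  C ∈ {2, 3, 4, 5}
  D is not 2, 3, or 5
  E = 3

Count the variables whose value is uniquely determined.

E must be 3 (only option left). Strike 3 from C.
The 2 variables A and D are confined to {1, 4}, which locks those values in; drop them from C.
Determined: E=3. The other variables each still have more than one consistent value. That makes 1.

1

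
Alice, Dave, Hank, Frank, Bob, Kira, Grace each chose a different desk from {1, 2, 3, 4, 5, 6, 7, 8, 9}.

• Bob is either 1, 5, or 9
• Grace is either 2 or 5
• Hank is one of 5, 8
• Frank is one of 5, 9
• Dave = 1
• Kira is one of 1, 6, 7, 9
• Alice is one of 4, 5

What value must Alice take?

4

Dave has just one choice, so Dave = 1. Strike 1 from Bob, Kira.
Frank and Bob between them cover only {5, 9} — a naked pair. Remove those values from Alice, Hank, Kira, Grace.
So Alice = 4.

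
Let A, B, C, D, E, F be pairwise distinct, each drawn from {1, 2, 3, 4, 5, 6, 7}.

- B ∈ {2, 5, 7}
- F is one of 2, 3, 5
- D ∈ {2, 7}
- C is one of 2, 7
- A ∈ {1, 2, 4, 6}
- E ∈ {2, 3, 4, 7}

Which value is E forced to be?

C and D share exactly the 2 values {2, 7}; by pigeonhole those values go to them, so strike 2, 7 from A, B, E, F.
B must be 5 (only option left). So F can't be 5.
F's domain is down to {3}, so F = 3. Strike 3 from E.
So E = 4.

4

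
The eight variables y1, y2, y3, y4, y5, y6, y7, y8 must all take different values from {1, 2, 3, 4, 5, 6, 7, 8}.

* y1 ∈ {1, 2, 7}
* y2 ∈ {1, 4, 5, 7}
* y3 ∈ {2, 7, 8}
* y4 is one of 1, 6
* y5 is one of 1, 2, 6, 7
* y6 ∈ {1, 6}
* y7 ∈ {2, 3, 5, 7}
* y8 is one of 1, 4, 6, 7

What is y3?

8

The 8 variables together cover exactly {1, 2, 3, 4, 5, 6, 7, 8} — 8 values for 8 variables — and 3 appears only in y7's list, so y7 = 3.
The 7 still-open variables draw from only 7 values {1, 2, 4, 5, 6, 7, 8}, so each is used; only y2 can be 5, hence y2 = 5.
The 6 still-open variables draw from only 6 values {1, 2, 4, 6, 7, 8}, so each is used; only y8 can be 4, hence y8 = 4.
The 5 still-open variables together cover exactly {1, 2, 6, 7, 8} — 5 values for 5 variables — and 8 appears only in y3's list, so y3 = 8.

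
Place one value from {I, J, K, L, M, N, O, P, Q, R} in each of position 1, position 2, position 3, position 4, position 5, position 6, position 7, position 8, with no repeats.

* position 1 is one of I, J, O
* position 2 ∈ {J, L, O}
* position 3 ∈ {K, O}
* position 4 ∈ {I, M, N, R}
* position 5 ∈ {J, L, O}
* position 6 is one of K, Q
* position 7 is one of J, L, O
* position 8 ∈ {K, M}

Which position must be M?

position 2, position 5, position 7 share exactly the 3 values {J, L, O}; by pigeonhole those values go to them, so strike J, L, O from position 1, position 3.
position 1 has just one choice, so position 1 = I. So position 4 can't be I.
position 3 must be K (only option left). Eliminate K elsewhere: position 6, position 8.
So M goes to position 8.

position 8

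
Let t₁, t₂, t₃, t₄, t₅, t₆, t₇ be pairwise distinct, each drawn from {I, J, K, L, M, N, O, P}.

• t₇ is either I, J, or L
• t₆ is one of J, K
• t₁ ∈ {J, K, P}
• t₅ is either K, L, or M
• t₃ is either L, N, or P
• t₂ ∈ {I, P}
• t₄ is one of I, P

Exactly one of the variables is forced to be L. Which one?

The 7 variables together cover exactly {I, J, K, L, M, N, P} — 7 values for 7 variables — and M appears only in t₅'s list, so t₅ = M.
The 6 still-open variables draw from only 6 values {I, J, K, L, N, P}, so each is used; only t₃ can be N, hence t₃ = N.
Among the 5 still-open variables, L fits only t₇ (and all 5 values in {I, J, K, L, P} must be used), so t₇ = L.

t₇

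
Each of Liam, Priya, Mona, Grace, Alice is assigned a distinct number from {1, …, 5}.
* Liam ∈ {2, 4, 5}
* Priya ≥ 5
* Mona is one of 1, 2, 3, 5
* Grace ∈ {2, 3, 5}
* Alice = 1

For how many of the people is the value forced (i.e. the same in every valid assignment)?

Priya must be 5 (only option left). Eliminate 5 elsewhere: Liam, Mona, Grace.
Alice's domain is down to {1}, so Alice = 1. Strike 1 from Mona.
Among the 3 still-open variables, 4 fits only Liam (and all 3 values in {2, 3, 4} must be used), so Liam = 4.
Determined: Liam=4, Priya=5, Alice=1. The other people each still have more than one consistent value. That makes 3.

3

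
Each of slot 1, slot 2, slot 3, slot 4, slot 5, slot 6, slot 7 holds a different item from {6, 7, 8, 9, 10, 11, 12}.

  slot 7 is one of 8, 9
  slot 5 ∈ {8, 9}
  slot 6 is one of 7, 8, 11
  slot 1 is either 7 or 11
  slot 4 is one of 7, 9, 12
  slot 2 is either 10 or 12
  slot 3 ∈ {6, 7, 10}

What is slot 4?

The 7 variables together cover exactly {6, 7, 8, 9, 10, 11, 12} — 7 values for 7 variables — and 6 appears only in slot 3's list, so slot 3 = 6.
The 6 still-open variables together cover exactly {7, 8, 9, 10, 11, 12} — 6 values for 6 variables — and 10 appears only in slot 2's list, so slot 2 = 10.
The 5 still-open variables together cover exactly {7, 8, 9, 11, 12} — 5 values for 5 variables — and 12 appears only in slot 4's list, so slot 4 = 12.

12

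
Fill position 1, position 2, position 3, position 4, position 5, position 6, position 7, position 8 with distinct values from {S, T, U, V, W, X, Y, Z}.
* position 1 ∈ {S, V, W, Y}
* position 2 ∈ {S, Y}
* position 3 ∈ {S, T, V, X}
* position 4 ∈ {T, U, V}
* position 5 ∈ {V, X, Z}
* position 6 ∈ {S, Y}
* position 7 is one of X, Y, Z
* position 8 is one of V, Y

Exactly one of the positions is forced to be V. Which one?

Among the 8 variables, U fits only position 4 (and all 8 values in {S, T, U, V, W, X, Y, Z} must be used), so position 4 = U.
The 7 still-open variables draw from only 7 values {S, T, V, W, X, Y, Z}, so each is used; only position 3 can be T, hence position 3 = T.
The 6 still-open variables draw from only 6 values {S, V, W, X, Y, Z}, so each is used; only position 1 can be W, hence position 1 = W.
The 2 variables position 2 and position 6 are confined to {S, Y}, which locks those values in; drop them from position 7, position 8.
So V goes to position 8.

position 8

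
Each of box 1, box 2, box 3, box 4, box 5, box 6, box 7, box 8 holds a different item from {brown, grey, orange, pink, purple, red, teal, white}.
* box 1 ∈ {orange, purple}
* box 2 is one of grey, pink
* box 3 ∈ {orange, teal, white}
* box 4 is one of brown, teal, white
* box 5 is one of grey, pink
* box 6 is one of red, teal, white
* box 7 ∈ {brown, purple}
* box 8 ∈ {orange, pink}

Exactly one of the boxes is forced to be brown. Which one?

The 8 variables draw from only 8 values {brown, grey, orange, pink, purple, red, teal, white}, so each is used; only box 6 can be red, hence box 6 = red.
box 2 and box 5 between them cover only {grey, pink} — a naked pair. Remove those values from box 8.
box 8's domain is down to {orange}, so box 8 = orange. So box 1, box 3 can't be orange.
box 1 must be purple (only option left). So box 7 can't be purple.
So brown goes to box 7.

box 7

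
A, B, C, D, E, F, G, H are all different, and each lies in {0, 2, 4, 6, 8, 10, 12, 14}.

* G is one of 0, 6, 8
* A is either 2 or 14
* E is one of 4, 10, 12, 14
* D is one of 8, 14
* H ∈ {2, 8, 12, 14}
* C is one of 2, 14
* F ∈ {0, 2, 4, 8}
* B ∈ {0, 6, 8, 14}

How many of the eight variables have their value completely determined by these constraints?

4

The 8 variables draw from only 8 values {0, 2, 4, 6, 8, 10, 12, 14}, so each is used; only E can be 10, hence E = 10.
Among the 7 still-open variables, 4 fits only F (and all 7 values in {0, 2, 4, 6, 8, 12, 14} must be used), so F = 4.
Among the 6 still-open variables, 12 fits only H (and all 6 values in {0, 2, 6, 8, 12, 14} must be used), so H = 12.
A and C between them cover only {2, 14} — a naked pair. Remove those values from B, D.
That leaves D = 8. Eliminate 8 elsewhere: B, G.
Determined: D=8, E=10, F=4, H=12. The other variables each still have more than one consistent value. That makes 4.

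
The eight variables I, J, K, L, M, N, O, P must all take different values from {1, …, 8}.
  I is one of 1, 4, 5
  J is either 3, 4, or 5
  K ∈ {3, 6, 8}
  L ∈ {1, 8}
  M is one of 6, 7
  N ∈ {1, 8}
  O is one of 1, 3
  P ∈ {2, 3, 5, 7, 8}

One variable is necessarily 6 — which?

The 8 variables together cover exactly {1, 2, 3, 4, 5, 6, 7, 8} — 8 values for 8 variables — and 2 appears only in P's list, so P = 2.
The 7 still-open variables draw from only 7 values {1, 3, 4, 5, 6, 7, 8}, so each is used; only M can be 7, hence M = 7.
The 6 still-open variables together cover exactly {1, 3, 4, 5, 6, 8} — 6 values for 6 variables — and 6 appears only in K's list, so K = 6.

K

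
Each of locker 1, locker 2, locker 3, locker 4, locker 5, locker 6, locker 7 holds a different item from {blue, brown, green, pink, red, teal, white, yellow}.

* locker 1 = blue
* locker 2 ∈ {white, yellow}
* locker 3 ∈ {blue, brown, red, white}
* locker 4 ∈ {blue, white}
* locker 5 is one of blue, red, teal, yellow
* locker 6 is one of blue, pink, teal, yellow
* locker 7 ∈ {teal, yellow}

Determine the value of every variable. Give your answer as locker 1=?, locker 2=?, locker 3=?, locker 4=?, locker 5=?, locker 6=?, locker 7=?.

locker 1=blue, locker 2=yellow, locker 3=brown, locker 4=white, locker 5=red, locker 6=pink, locker 7=teal

locker 1 must be blue (only option left). So locker 3, locker 4, locker 5, locker 6 can't be blue.
That leaves locker 4 = white. Strike white from locker 2, locker 3.
locker 2 has just one choice, so locker 2 = yellow. So locker 5, locker 6, locker 7 can't be yellow.
locker 7 has just one choice, so locker 7 = teal. Eliminate teal elsewhere: locker 5, locker 6.
That leaves locker 5 = red. Remove red from locker 3.
locker 6 must be pink (only option left).
locker 3 must be brown (only option left).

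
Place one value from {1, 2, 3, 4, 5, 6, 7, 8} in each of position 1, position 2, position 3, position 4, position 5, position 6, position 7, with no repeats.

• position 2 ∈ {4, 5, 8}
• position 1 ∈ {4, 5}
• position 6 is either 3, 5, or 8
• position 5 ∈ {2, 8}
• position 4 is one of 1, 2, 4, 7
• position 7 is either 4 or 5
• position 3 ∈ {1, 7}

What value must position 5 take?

2

The 7 variables together cover exactly {1, 2, 3, 4, 5, 7, 8} — 7 values for 7 variables — and 3 appears only in position 6's list, so position 6 = 3.
The 2 variables position 1 and position 7 are confined to {4, 5}, which locks those values in; drop them from position 2, position 4.
position 2 must be 8 (only option left). Remove 8 from position 5.
So position 5 = 2.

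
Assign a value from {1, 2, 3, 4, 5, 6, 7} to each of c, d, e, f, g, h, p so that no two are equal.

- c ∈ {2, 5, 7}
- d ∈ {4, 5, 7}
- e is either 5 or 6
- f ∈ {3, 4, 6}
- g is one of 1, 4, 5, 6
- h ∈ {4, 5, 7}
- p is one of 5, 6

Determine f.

3

The 7 variables together cover exactly {1, 2, 3, 4, 5, 6, 7} — 7 values for 7 variables — and 1 appears only in g's list, so g = 1.
The 6 still-open variables together cover exactly {2, 3, 4, 5, 6, 7} — 6 values for 6 variables — and 2 appears only in c's list, so c = 2.
Among the 5 still-open variables, 3 fits only f (and all 5 values in {3, 4, 5, 6, 7} must be used), so f = 3.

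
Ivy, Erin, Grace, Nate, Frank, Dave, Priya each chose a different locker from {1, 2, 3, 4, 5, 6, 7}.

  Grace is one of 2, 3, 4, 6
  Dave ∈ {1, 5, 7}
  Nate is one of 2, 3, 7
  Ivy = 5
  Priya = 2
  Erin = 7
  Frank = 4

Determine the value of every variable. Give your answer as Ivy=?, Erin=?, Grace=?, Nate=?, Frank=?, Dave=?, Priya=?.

Ivy has just one choice, so Ivy = 5. Remove 5 from Dave.
Erin must be 7 (only option left). Eliminate 7 elsewhere: Nate, Dave.
Frank must be 4 (only option left). Strike 4 from Grace.
That leaves Dave = 1.
Priya must be 2 (only option left). Remove 2 from Grace, Nate.
Nate has just one choice, so Nate = 3. So Grace can't be 3.
Grace's domain is down to {6}, so Grace = 6.

Ivy=5, Erin=7, Grace=6, Nate=3, Frank=4, Dave=1, Priya=2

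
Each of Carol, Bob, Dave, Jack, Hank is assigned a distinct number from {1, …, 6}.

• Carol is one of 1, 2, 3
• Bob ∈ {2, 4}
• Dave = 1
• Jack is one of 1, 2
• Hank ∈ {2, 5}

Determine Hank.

5

Dave must be 1 (only option left). Remove 1 from Carol, Jack.
That leaves Jack = 2. Strike 2 from Carol, Bob, Hank.
So Hank = 5.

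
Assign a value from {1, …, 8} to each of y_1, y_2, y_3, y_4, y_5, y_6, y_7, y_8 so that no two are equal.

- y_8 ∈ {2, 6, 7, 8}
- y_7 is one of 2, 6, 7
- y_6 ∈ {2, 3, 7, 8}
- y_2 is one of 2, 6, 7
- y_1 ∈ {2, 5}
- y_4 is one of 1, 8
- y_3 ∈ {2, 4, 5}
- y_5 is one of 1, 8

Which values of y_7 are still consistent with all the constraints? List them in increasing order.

The 8 variables together cover exactly {1, 2, 3, 4, 5, 6, 7, 8} — 8 values for 8 variables — and 3 appears only in y_6's list, so y_6 = 3.
Among the 7 still-open variables, 4 fits only y_3 (and all 7 values in {1, 2, 4, 5, 6, 7, 8} must be used), so y_3 = 4.
The 6 still-open variables draw from only 6 values {1, 2, 5, 6, 7, 8}, so each is used; only y_1 can be 5, hence y_1 = 5.
y_4 and y_5 between them cover only {1, 8} — a naked pair. Remove those values from y_8.
No further eliminations apply; y_7 can still be any of 2, 6, 7.

2, 6, 7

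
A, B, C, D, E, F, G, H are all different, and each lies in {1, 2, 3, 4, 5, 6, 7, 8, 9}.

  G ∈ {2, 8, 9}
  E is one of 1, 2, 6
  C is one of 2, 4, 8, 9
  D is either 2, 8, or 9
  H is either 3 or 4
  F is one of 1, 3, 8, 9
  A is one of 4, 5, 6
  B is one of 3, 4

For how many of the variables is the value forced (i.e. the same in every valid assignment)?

3

The 8 variables together cover exactly {1, 2, 3, 4, 5, 6, 8, 9} — 8 values for 8 variables — and 5 appears only in A's list, so A = 5.
Among the 7 still-open variables, 6 fits only E (and all 7 values in {1, 2, 3, 4, 6, 8, 9} must be used), so E = 6.
The 6 still-open variables together cover exactly {1, 2, 3, 4, 8, 9} — 6 values for 6 variables — and 1 appears only in F's list, so F = 1.
B and H share exactly the 2 values {3, 4}; by pigeonhole those values go to them, so strike 3, 4 from C.
Determined: A=5, E=6, F=1. The other variables each still have more than one consistent value. That makes 3.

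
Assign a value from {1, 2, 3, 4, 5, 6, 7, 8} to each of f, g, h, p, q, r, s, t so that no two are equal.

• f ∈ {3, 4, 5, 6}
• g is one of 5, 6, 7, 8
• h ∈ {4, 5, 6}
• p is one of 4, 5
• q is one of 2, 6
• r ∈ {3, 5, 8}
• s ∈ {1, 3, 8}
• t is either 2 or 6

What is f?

The 8 variables together cover exactly {1, 2, 3, 4, 5, 6, 7, 8} — 8 values for 8 variables — and 1 appears only in s's list, so s = 1.
The 7 still-open variables together cover exactly {2, 3, 4, 5, 6, 7, 8} — 7 values for 7 variables — and 7 appears only in g's list, so g = 7.
Among the 6 still-open variables, 8 fits only r (and all 6 values in {2, 3, 4, 5, 6, 8} must be used), so r = 8.
The 5 still-open variables draw from only 5 values {2, 3, 4, 5, 6}, so each is used; only f can be 3, hence f = 3.

3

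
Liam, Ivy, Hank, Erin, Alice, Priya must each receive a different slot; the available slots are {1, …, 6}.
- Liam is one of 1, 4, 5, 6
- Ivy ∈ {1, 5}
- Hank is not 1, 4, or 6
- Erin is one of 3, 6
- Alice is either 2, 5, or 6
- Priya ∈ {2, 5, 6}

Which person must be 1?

Ivy

The 6 variables draw from only 6 values {1, 2, 3, 4, 5, 6}, so each is used; only Liam can be 4, hence Liam = 4.
Among the 5 still-open variables, 1 fits only Ivy (and all 5 values in {1, 2, 3, 5, 6} must be used), so Ivy = 1.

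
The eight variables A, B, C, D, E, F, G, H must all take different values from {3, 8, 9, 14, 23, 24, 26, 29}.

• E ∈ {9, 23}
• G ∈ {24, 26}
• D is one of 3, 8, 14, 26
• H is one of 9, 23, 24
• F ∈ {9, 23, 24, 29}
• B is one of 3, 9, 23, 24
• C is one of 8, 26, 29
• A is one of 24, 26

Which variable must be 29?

F

Among the 8 variables, 14 fits only D (and all 8 values in {3, 8, 9, 14, 23, 24, 26, 29} must be used), so D = 14.
The 7 still-open variables draw from only 7 values {3, 8, 9, 23, 24, 26, 29}, so each is used; only B can be 3, hence B = 3.
The 6 still-open variables together cover exactly {8, 9, 23, 24, 26, 29} — 6 values for 6 variables — and 8 appears only in C's list, so C = 8.
The 5 still-open variables draw from only 5 values {9, 23, 24, 26, 29}, so each is used; only F can be 29, hence F = 29.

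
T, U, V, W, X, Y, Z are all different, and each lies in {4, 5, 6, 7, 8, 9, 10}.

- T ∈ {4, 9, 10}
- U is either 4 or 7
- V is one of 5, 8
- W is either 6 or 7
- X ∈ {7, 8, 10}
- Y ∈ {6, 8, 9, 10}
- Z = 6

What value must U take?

4

Z must be 6 (only option left). So W, Y can't be 6.
W's domain is down to {7}, so W = 7. So U, X can't be 7.
So U = 4.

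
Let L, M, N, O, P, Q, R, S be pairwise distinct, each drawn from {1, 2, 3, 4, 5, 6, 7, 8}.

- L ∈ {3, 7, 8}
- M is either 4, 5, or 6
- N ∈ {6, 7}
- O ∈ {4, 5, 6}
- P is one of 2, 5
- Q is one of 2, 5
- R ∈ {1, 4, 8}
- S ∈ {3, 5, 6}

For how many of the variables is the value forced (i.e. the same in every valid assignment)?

The 8 variables together cover exactly {1, 2, 3, 4, 5, 6, 7, 8} — 8 values for 8 variables — and 1 appears only in R's list, so R = 1.
The 7 still-open variables draw from only 7 values {2, 3, 4, 5, 6, 7, 8}, so each is used; only L can be 8, hence L = 8.
Among the 6 still-open variables, 3 fits only S (and all 6 values in {2, 3, 4, 5, 6, 7} must be used), so S = 3.
The 5 still-open variables together cover exactly {2, 4, 5, 6, 7} — 5 values for 5 variables — and 7 appears only in N's list, so N = 7.
P and Q between them cover only {2, 5} — a naked pair. Remove those values from M, O.
Determined: L=8, N=7, R=1, S=3. The other variables each still have more than one consistent value. That makes 4.

4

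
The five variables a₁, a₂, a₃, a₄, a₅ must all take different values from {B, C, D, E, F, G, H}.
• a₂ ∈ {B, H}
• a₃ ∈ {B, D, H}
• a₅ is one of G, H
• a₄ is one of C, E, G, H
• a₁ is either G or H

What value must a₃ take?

D

a₁ and a₅ share exactly the 2 values {G, H}; by pigeonhole those values go to them, so strike G, H from a₂, a₃, a₄.
a₂'s domain is down to {B}, so a₂ = B. Eliminate B elsewhere: a₃.
So a₃ = D.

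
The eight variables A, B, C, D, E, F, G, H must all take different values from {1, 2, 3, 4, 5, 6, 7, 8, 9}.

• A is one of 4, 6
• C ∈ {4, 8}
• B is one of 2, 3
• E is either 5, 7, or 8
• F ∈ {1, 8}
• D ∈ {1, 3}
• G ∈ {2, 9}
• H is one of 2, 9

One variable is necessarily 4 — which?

The 2 variables G and H are confined to {2, 9}, which locks those values in; drop them from B.
B's domain is down to {3}, so B = 3. So D can't be 3.
D has just one choice, so D = 1. So F can't be 1.
F has just one choice, so F = 8. Eliminate 8 elsewhere: C, E.
So 4 goes to C.

C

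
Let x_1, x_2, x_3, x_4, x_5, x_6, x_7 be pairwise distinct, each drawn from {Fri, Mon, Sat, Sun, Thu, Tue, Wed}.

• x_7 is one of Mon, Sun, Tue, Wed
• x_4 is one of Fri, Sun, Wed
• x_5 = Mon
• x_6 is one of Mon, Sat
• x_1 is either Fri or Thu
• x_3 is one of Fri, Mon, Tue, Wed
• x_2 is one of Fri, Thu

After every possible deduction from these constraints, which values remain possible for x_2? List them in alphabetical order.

x_5 must be Mon (only option left). Strike Mon from x_3, x_6, x_7.
x_6's domain is down to {Sat}, so x_6 = Sat.
x_1 and x_2 share exactly the 2 values {Fri, Thu}; by pigeonhole those values go to them, so strike Fri, Thu from x_3, x_4.
No further eliminations apply; x_2 can still be any of Fri, Thu.

Fri, Thu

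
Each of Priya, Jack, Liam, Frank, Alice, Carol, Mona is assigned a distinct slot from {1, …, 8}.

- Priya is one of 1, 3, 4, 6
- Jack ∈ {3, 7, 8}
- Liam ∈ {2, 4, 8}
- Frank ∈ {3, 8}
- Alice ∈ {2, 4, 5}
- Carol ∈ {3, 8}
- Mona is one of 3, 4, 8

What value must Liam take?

2

Frank and Carol between them cover only {3, 8} — a naked pair. Remove those values from Priya, Jack, Liam, Mona.
Jack has just one choice, so Jack = 7.
Mona's domain is down to {4}, so Mona = 4. Remove 4 from Priya, Liam, Alice.
So Liam = 2.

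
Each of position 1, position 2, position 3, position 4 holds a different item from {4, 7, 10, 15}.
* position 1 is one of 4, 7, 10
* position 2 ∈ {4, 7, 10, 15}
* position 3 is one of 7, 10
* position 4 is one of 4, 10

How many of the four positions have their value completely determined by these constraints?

1

The 4 variables together cover exactly {4, 7, 10, 15} — 4 values for 4 variables — and 15 appears only in position 2's list, so position 2 = 15.
Determined: position 2=15. The other positions each still have more than one consistent value. That makes 1.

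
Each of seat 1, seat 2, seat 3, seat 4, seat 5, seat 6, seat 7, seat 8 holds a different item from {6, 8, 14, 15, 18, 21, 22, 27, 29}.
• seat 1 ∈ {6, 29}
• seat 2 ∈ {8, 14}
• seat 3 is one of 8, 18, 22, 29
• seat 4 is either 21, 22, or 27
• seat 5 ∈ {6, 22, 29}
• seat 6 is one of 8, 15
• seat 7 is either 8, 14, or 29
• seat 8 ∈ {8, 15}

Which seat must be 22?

The 2 variables seat 6 and seat 8 are confined to {8, 15}, which locks those values in; drop them from seat 2, seat 3, seat 7.
seat 2 must be 14 (only option left). So seat 7 can't be 14.
That leaves seat 7 = 29. Eliminate 29 elsewhere: seat 1, seat 3, seat 5.
seat 1 must be 6 (only option left). Eliminate 6 elsewhere: seat 5.
So 22 goes to seat 5.

seat 5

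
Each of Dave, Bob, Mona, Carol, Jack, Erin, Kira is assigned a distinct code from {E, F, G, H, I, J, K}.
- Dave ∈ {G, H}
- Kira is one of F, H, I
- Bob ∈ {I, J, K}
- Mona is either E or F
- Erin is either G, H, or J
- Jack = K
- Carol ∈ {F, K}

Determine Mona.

Jack must be K (only option left). Remove K from Bob, Carol.
Carol's domain is down to {F}, so Carol = F. Remove F from Mona, Kira.
So Mona = E.

E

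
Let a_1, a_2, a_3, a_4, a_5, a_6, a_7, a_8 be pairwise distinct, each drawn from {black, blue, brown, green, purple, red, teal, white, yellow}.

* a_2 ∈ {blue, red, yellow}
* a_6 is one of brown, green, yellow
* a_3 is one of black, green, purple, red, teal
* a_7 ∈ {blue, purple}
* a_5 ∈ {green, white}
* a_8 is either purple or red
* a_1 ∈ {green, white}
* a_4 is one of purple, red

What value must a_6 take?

brown

The 2 variables a_1 and a_5 are confined to {green, white}, which locks those values in; drop them from a_3, a_6.
a_4 and a_8 share exactly the 2 values {purple, red}; by pigeonhole those values go to them, so strike purple, red from a_2, a_3, a_7.
That leaves a_7 = blue. So a_2 can't be blue.
a_2 must be yellow (only option left). Strike yellow from a_6.
So a_6 = brown.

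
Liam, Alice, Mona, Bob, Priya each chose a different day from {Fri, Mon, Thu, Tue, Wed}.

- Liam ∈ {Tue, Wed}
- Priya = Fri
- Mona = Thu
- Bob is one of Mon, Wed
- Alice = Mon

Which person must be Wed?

Alice has just one choice, so Alice = Mon. So Bob can't be Mon.
So Wed goes to Bob.

Bob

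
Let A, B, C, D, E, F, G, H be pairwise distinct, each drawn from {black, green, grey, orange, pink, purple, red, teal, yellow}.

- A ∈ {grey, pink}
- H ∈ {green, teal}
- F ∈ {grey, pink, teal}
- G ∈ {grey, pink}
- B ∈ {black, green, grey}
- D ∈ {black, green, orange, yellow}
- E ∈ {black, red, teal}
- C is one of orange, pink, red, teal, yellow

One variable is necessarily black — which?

The 2 variables A and G are confined to {grey, pink}, which locks those values in; drop them from B, C, F.
F's domain is down to {teal}, so F = teal. So C, E, H can't be teal.
H's domain is down to {green}, so H = green. So B, D can't be green.
So black goes to B.

B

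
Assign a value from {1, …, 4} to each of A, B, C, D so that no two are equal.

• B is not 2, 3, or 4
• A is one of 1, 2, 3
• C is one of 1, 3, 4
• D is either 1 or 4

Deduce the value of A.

B must be 1 (only option left). Eliminate 1 elsewhere: A, C, D.
D must be 4 (only option left). So C can't be 4.
C has just one choice, so C = 3. So A can't be 3.
So A = 2.

2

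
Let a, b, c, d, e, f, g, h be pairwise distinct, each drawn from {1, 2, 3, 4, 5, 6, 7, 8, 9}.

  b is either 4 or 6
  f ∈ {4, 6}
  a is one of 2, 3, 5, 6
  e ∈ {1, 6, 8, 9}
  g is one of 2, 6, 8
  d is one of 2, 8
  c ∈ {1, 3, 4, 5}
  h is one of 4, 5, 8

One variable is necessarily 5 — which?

Among the 8 variables, 9 fits only e (and all 8 values in {1, 2, 3, 4, 5, 6, 8, 9} must be used), so e = 9.
Among the 7 still-open variables, 1 fits only c (and all 7 values in {1, 2, 3, 4, 5, 6, 8} must be used), so c = 1.
The 6 still-open variables draw from only 6 values {2, 3, 4, 5, 6, 8}, so each is used; only a can be 3, hence a = 3.
The 5 still-open variables together cover exactly {2, 4, 5, 6, 8} — 5 values for 5 variables — and 5 appears only in h's list, so h = 5.

h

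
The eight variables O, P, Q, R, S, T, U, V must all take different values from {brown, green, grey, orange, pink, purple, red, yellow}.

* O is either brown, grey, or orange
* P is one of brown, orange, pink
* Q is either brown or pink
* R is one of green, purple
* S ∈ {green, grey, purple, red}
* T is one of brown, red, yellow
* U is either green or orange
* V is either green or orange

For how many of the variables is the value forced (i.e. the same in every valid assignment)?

4

The 8 variables draw from only 8 values {brown, green, grey, orange, pink, purple, red, yellow}, so each is used; only T can be yellow, hence T = yellow.
The 7 still-open variables together cover exactly {brown, green, grey, orange, pink, purple, red} — 7 values for 7 variables — and red appears only in S's list, so S = red.
The 6 still-open variables draw from only 6 values {brown, green, grey, orange, pink, purple}, so each is used; only O can be grey, hence O = grey.
Among the 5 still-open variables, purple fits only R (and all 5 values in {brown, green, orange, pink, purple} must be used), so R = purple.
The 2 variables U and V are confined to {green, orange}, which locks those values in; drop them from P.
Determined: O=grey, R=purple, S=red, T=yellow. The other variables each still have more than one consistent value. That makes 4.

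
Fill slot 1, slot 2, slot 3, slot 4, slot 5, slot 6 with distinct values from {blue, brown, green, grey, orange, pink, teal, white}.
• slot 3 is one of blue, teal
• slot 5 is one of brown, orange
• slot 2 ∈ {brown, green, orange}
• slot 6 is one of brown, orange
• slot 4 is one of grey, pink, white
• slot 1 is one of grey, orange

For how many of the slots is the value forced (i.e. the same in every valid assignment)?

2

The 2 variables slot 5 and slot 6 are confined to {brown, orange}, which locks those values in; drop them from slot 1, slot 2.
slot 1's domain is down to {grey}, so slot 1 = grey. Remove grey from slot 4.
slot 2 must be green (only option left).
Determined: slot 1=grey, slot 2=green. The other slots each still have more than one consistent value. That makes 2.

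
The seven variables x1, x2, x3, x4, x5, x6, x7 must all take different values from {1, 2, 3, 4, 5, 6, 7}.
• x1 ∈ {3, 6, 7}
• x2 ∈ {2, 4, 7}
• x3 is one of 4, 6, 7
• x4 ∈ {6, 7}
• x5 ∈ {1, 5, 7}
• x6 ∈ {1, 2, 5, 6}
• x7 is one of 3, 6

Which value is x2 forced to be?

2

The 3 variables x1, x4, x7 are confined to {3, 6, 7}, which locks those values in; drop them from x2, x3, x5, x6.
x3 has just one choice, so x3 = 4. Remove 4 from x2.
So x2 = 2.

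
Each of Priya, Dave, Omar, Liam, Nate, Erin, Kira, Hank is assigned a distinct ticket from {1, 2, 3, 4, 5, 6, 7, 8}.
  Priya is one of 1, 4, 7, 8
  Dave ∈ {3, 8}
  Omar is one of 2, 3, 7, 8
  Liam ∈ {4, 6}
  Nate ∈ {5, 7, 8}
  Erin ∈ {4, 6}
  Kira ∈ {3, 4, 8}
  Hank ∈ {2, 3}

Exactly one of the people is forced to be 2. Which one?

The 8 variables draw from only 8 values {1, 2, 3, 4, 5, 6, 7, 8}, so each is used; only Priya can be 1, hence Priya = 1.
Among the 7 still-open variables, 5 fits only Nate (and all 7 values in {2, 3, 4, 5, 6, 7, 8} must be used), so Nate = 5.
Among the 6 still-open variables, 7 fits only Omar (and all 6 values in {2, 3, 4, 6, 7, 8} must be used), so Omar = 7.
The 5 still-open variables draw from only 5 values {2, 3, 4, 6, 8}, so each is used; only Hank can be 2, hence Hank = 2.

Hank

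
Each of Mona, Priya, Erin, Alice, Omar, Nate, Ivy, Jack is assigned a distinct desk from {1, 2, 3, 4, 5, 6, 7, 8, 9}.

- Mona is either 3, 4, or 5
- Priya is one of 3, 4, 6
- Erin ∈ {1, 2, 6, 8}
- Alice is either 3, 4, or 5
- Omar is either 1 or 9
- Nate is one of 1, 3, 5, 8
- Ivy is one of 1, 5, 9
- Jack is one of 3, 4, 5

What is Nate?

The 8 variables draw from only 8 values {1, 2, 3, 4, 5, 6, 8, 9}, so each is used; only Erin can be 2, hence Erin = 2.
Among the 7 still-open variables, 6 fits only Priya (and all 7 values in {1, 3, 4, 5, 6, 8, 9} must be used), so Priya = 6.
The 6 still-open variables draw from only 6 values {1, 3, 4, 5, 8, 9}, so each is used; only Nate can be 8, hence Nate = 8.

8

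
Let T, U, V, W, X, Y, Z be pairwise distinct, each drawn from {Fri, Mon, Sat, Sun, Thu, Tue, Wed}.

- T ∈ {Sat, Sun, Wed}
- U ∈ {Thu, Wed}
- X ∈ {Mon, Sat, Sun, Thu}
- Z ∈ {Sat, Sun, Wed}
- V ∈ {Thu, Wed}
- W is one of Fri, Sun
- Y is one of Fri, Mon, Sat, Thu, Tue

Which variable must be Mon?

X

The 7 variables draw from only 7 values {Fri, Mon, Sat, Sun, Thu, Tue, Wed}, so each is used; only Y can be Tue, hence Y = Tue.
Among the 6 still-open variables, Fri fits only W (and all 6 values in {Fri, Mon, Sat, Sun, Thu, Wed} must be used), so W = Fri.
Among the 5 still-open variables, Mon fits only X (and all 5 values in {Mon, Sat, Sun, Thu, Wed} must be used), so X = Mon.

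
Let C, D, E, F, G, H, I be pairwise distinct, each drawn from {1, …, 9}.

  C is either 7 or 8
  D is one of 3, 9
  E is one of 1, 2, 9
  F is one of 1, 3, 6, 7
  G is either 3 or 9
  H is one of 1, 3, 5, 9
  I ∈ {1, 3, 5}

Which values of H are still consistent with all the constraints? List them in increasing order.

D and G share exactly the 2 values {3, 9}; by pigeonhole those values go to them, so strike 3, 9 from E, F, H, I.
The 2 variables H and I are confined to {1, 5}, which locks those values in; drop them from E, F.
E has just one choice, so E = 2.
No further eliminations apply; H can still be any of 1, 5.

1, 5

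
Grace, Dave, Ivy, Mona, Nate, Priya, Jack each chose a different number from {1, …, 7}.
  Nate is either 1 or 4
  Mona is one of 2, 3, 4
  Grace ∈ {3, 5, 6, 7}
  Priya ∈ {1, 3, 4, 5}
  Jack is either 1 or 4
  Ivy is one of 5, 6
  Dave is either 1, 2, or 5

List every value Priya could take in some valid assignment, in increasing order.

The 7 variables draw from only 7 values {1, 2, 3, 4, 5, 6, 7}, so each is used; only Grace can be 7, hence Grace = 7.
The 6 still-open variables draw from only 6 values {1, 2, 3, 4, 5, 6}, so each is used; only Ivy can be 6, hence Ivy = 6.
Nate and Jack between them cover only {1, 4} — a naked pair. Remove those values from Dave, Mona, Priya.
No further eliminations apply; Priya can still be any of 3, 5.

3, 5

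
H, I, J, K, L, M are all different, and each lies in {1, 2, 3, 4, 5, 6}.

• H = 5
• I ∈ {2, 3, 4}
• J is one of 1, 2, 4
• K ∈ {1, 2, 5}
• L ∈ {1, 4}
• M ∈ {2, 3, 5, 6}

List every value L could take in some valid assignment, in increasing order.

H has just one choice, so H = 5. Eliminate 5 elsewhere: K, M.
The 5 still-open variables draw from only 5 values {1, 2, 3, 4, 6}, so each is used; only M can be 6, hence M = 6.
Among the 4 still-open variables, 3 fits only I (and all 4 values in {1, 2, 3, 4} must be used), so I = 3.
No further eliminations apply; L can still be any of 1, 4.

1, 4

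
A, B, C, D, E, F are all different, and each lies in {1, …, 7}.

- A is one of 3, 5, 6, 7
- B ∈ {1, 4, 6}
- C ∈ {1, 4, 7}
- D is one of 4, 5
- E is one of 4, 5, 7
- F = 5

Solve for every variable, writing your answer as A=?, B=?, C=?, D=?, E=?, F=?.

F must be 5 (only option left). Eliminate 5 elsewhere: A, D, E.
D has just one choice, so D = 4. Remove 4 from B, C, E.
E has just one choice, so E = 7. Remove 7 from A, C.
That leaves C = 1. Remove 1 from B.
B must be 6 (only option left). Eliminate 6 elsewhere: A.
A's domain is down to {3}, so A = 3.

A=3, B=6, C=1, D=4, E=7, F=5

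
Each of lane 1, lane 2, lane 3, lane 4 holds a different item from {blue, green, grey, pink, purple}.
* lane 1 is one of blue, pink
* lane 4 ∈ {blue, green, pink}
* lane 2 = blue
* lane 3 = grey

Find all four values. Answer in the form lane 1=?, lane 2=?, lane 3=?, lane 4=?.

lane 1=pink, lane 2=blue, lane 3=grey, lane 4=green

lane 2 has just one choice, so lane 2 = blue. So lane 1, lane 4 can't be blue.
lane 3 has just one choice, so lane 3 = grey.
lane 1's domain is down to {pink}, so lane 1 = pink. Remove pink from lane 4.
lane 4 has just one choice, so lane 4 = green.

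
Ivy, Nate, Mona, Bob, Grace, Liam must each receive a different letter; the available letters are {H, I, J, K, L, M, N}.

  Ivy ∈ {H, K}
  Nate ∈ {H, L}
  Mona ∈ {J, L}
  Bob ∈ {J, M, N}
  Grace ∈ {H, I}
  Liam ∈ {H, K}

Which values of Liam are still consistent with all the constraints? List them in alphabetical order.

The 2 variables Ivy and Liam are confined to {H, K}, which locks those values in; drop them from Nate, Grace.
Nate must be L (only option left). Remove L from Mona.
Mona has just one choice, so Mona = J. Eliminate J elsewhere: Bob.
Grace has just one choice, so Grace = I.
No further eliminations apply; Liam can still be any of H, K.

H, K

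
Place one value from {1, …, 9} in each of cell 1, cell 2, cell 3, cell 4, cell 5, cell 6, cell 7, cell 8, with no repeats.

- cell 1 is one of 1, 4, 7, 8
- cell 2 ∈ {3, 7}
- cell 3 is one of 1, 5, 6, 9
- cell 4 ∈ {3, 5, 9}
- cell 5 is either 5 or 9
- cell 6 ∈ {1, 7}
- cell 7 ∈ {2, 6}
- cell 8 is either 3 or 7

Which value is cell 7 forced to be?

The 2 variables cell 2 and cell 8 are confined to {3, 7}, which locks those values in; drop them from cell 1, cell 4, cell 6.
That leaves cell 6 = 1. So cell 1, cell 3 can't be 1.
The 2 variables cell 4 and cell 5 are confined to {5, 9}, which locks those values in; drop them from cell 3.
cell 3 must be 6 (only option left). So cell 7 can't be 6.
So cell 7 = 2.

2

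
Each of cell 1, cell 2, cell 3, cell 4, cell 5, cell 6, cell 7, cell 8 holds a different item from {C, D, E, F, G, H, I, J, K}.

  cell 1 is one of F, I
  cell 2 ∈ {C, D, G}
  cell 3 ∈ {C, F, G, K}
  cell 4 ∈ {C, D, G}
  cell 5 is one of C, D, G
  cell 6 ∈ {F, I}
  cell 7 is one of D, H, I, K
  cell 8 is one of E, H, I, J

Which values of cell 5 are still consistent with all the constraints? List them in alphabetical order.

C, D, G

cell 1 and cell 6 between them cover only {F, I} — a naked pair. Remove those values from cell 3, cell 7, cell 8.
cell 2, cell 4, cell 5 share exactly the 3 values {C, D, G}; by pigeonhole those values go to them, so strike C, D, G from cell 3, cell 7.
cell 3 has just one choice, so cell 3 = K. Strike K from cell 7.
cell 7's domain is down to {H}, so cell 7 = H. Strike H from cell 8.
No further eliminations apply; cell 5 can still be any of C, D, G.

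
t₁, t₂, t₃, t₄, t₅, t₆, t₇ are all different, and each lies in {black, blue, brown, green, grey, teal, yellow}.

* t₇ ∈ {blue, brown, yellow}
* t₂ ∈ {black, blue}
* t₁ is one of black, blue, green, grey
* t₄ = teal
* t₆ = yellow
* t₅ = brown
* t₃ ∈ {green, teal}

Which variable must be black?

t₄ has just one choice, so t₄ = teal. Eliminate teal elsewhere: t₃.
t₅'s domain is down to {brown}, so t₅ = brown. Strike brown from t₇.
t₆ must be yellow (only option left). Remove yellow from t₇.
t₇'s domain is down to {blue}, so t₇ = blue. Strike blue from t₁, t₂.
So black goes to t₂.

t₂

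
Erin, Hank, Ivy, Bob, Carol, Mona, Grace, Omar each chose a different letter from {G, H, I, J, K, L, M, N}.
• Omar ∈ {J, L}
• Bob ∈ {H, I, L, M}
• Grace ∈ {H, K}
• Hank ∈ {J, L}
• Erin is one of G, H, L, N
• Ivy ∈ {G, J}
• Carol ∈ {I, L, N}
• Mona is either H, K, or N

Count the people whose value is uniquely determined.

The 8 variables draw from only 8 values {G, H, I, J, K, L, M, N}, so each is used; only Bob can be M, hence Bob = M.
Among the 7 still-open variables, I fits only Carol (and all 7 values in {G, H, I, J, K, L, N} must be used), so Carol = I.
Hank and Omar share exactly the 2 values {J, L}; by pigeonhole those values go to them, so strike J, L from Erin, Ivy.
Ivy's domain is down to {G}, so Ivy = G. Eliminate G elsewhere: Erin.
Determined: Ivy=G, Bob=M, Carol=I. The other people each still have more than one consistent value. That makes 3.

3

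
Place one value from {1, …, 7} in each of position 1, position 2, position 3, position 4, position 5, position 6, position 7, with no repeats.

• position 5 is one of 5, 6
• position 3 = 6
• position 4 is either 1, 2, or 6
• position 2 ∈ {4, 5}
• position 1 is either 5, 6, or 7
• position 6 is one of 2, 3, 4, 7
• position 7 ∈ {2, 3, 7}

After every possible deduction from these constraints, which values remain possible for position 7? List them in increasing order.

position 3 has just one choice, so position 3 = 6. Eliminate 6 elsewhere: position 1, position 4, position 5.
position 5 must be 5 (only option left). Eliminate 5 elsewhere: position 1, position 2.
position 1's domain is down to {7}, so position 1 = 7. So position 6, position 7 can't be 7.
That leaves position 2 = 4. Eliminate 4 elsewhere: position 6.
The 3 still-open variables together cover exactly {1, 2, 3} — 3 values for 3 variables — and 1 appears only in position 4's list, so position 4 = 1.
No further eliminations apply; position 7 can still be any of 2, 3.

2, 3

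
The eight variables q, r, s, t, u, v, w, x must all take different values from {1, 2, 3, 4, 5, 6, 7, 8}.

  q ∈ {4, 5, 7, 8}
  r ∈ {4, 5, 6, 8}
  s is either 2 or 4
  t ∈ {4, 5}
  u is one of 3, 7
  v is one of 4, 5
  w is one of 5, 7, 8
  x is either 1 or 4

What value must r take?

The 8 variables draw from only 8 values {1, 2, 3, 4, 5, 6, 7, 8}, so each is used; only x can be 1, hence x = 1.
The 7 still-open variables together cover exactly {2, 3, 4, 5, 6, 7, 8} — 7 values for 7 variables — and 2 appears only in s's list, so s = 2.
The 6 still-open variables together cover exactly {3, 4, 5, 6, 7, 8} — 6 values for 6 variables — and 3 appears only in u's list, so u = 3.
The 5 still-open variables together cover exactly {4, 5, 6, 7, 8} — 5 values for 5 variables — and 6 appears only in r's list, so r = 6.

6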